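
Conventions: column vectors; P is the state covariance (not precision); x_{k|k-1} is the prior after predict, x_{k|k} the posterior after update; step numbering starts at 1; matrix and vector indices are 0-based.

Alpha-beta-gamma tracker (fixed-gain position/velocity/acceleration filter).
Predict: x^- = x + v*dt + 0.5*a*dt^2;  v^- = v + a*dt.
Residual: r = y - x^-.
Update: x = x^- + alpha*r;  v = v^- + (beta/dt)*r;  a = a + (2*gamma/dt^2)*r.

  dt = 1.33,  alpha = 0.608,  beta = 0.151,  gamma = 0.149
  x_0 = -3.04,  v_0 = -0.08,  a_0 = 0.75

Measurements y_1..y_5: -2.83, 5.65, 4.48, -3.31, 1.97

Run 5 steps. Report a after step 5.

step 1: x_pred=-2.4831  r=-0.3469  x^+=-2.6940  v^+=0.8781  a^+=0.6916
step 2: x_pred=-0.9145  r=6.5645  x^+=3.0767  v^+=2.5432  a^+=1.7974
step 3: x_pred=8.0489  r=-3.5689  x^+=5.8790  v^+=4.5286  a^+=1.1962
step 4: x_pred=12.9600  r=-16.2700  x^+=3.0678  v^+=4.2723  a^+=-1.5447
step 5: x_pred=7.3838  r=-5.4138  x^+=4.0922  v^+=1.6032  a^+=-2.4568

a_post = -2.4568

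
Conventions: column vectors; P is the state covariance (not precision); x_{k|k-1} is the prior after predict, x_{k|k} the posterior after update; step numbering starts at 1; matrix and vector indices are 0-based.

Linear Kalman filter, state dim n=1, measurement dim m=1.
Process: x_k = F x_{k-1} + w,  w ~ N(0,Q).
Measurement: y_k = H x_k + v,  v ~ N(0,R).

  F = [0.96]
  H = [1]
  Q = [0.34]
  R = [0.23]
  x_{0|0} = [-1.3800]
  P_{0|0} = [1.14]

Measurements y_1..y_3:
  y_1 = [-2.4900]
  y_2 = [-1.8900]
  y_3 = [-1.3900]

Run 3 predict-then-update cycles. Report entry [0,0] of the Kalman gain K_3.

K[0,0] = 0.6793

step 1: x^-=[-1.3248]  P^-=[1.3906]  S=[1.6206]  K=[0.8581]  nu=[-1.1652]  x^+=[-2.3246]  P^+=[0.1974]
step 2: x^-=[-2.2316]  P^-=[0.5219]  S=[0.7519]  K=[0.6941]  nu=[0.3416]  x^+=[-1.9945]  P^+=[0.1596]
step 3: x^-=[-1.9147]  P^-=[0.4871]  S=[0.7171]  K=[0.6793]  nu=[0.5247]  x^+=[-1.5583]  P^+=[0.1562]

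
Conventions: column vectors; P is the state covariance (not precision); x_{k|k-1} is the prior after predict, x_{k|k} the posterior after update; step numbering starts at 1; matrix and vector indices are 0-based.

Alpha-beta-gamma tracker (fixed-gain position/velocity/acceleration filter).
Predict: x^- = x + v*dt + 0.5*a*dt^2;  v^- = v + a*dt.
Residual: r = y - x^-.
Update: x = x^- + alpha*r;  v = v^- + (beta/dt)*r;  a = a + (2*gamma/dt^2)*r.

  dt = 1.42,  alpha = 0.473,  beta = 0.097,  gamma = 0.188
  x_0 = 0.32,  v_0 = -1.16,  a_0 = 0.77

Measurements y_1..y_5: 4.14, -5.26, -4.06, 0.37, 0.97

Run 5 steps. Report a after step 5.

a_post = -0.7728

step 1: x_pred=-0.5509  r=4.6909  x^+=1.6679  v^+=0.2538  a^+=1.6447
step 2: x_pred=3.6865  r=-8.9465  x^+=-0.5452  v^+=1.9782  a^+=-0.0236
step 3: x_pred=2.2401  r=-6.3001  x^+=-0.7398  v^+=1.5144  a^+=-1.1983
step 4: x_pred=0.2024  r=0.1676  x^+=0.2817  v^+=-0.1758  a^+=-1.1671
step 5: x_pred=-1.1447  r=2.1147  x^+=-0.1444  v^+=-1.6886  a^+=-0.7728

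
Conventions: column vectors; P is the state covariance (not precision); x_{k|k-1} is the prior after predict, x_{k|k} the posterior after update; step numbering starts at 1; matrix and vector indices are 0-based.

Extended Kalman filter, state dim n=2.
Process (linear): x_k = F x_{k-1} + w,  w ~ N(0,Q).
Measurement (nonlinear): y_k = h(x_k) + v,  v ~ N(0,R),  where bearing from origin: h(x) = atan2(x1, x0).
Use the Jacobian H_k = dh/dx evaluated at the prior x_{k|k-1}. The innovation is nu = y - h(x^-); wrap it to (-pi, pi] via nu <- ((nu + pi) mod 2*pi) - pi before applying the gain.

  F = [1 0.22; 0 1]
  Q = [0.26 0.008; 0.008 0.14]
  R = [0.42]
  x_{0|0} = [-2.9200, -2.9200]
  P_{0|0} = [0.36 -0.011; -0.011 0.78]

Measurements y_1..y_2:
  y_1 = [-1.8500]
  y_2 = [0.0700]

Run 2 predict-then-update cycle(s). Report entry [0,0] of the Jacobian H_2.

step 1: x^-=[-3.5624, -2.9200]  P^-=[0.6529 0.1686; 0.1686 0.9200]  H_jac=[0.1376 -0.1679]  S=[0.4505]  K=[0.1366; -0.2914]  nu=[0.6050]  x^+=[-3.4797, -3.0963]  P^+=[0.6445 0.1865; 0.1865 0.8818]
step 2: x^-=[-4.1609, -3.0963]  P^-=[1.0293 0.3885; 0.3885 1.0218]  H_jac=[0.1151 -0.1547]  S=[0.4442]  K=[0.1314; -0.2551]  nu=[2.5719]  x^+=[-3.8230, -3.7523]  P^+=[1.0216 0.4034; 0.4034 0.9928]

H_jac[0,0] = 0.1151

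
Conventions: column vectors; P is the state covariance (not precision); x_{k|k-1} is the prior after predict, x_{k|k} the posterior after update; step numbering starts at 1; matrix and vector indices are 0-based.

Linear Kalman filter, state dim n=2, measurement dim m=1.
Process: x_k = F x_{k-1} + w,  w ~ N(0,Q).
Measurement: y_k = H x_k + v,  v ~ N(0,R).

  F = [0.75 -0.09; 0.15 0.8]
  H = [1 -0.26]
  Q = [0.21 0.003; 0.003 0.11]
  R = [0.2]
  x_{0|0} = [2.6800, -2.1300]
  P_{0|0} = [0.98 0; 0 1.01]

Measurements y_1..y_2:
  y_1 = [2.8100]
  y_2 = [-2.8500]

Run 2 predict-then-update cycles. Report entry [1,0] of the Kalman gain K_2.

K[1,0] = -0.1929

step 1: x^-=[2.2017, -1.3020]  P^-=[0.7694 0.0405; 0.0405 0.7785]  S=[1.0010]  K=[0.7582; -0.1617]  nu=[0.2698]  x^+=[2.4062, -1.3456]  P^+=[0.1941 0.1632; 0.1632 0.7523]
step 2: x^-=[1.9258, -0.7156]  P^-=[0.3032 0.0664; 0.0664 0.6350]  S=[0.5116]  K=[0.5589; -0.1929]  nu=[-4.9618]  x^+=[-0.8475, 0.2415]  P^+=[0.1434 0.1216; 0.1216 0.6160]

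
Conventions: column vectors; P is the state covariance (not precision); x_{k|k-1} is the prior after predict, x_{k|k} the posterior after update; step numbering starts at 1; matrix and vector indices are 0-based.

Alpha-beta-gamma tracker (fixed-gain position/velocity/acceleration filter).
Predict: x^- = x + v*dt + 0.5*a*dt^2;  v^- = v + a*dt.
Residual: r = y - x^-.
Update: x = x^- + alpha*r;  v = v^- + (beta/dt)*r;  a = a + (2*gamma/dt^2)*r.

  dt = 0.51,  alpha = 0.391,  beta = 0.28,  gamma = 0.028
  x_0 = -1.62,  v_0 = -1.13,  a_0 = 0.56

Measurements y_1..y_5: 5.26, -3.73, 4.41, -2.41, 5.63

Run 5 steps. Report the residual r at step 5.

resid = 3.8533

step 1: x_pred=-2.1235  r=7.3835  x^+=0.7635  v^+=3.2093  a^+=2.1497
step 2: x_pred=2.6798  r=-6.4098  x^+=0.1735  v^+=0.7865  a^+=0.7696
step 3: x_pred=0.6748  r=3.7352  x^+=2.1352  v^+=3.2298  a^+=1.5738
step 4: x_pred=3.9871  r=-6.3971  x^+=1.4858  v^+=0.5203  a^+=0.1965
step 5: x_pred=1.7767  r=3.8533  x^+=3.2834  v^+=2.7360  a^+=1.0262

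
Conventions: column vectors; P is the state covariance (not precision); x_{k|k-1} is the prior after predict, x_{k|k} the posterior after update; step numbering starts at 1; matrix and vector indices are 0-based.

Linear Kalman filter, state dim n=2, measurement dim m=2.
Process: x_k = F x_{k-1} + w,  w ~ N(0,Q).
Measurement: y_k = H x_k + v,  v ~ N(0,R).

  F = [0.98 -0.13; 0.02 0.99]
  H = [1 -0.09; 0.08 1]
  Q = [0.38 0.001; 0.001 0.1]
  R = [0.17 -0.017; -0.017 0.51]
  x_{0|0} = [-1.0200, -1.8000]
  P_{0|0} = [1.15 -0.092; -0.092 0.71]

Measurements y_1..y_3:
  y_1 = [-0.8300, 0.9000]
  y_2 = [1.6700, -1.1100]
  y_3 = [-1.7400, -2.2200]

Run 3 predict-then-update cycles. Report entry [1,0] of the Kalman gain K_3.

K[1,0] = -0.0615

step 1: x^-=[-0.7656, -1.8024]  P^-=[1.5199 -0.1569; -0.1569 0.7927]  S=[1.7246 -0.1225; -0.1225 1.2873]  K=[0.8936 0.0576; -0.0899 0.5975]  nu=[-0.2266, 2.7636]  x^+=[-0.8089, -0.1308]  P^+=[0.1511 0.0021; 0.0021 0.3061]
step 2: x^-=[-0.7757, -0.1457]  P^-=[0.5298 -0.0334; -0.0334 0.4001]  S=[0.7090 -0.0438; -0.0438 0.9082]  K=[0.7543 0.0463; -0.0711 0.4342]  nu=[2.4325, -0.9022]  x^+=[1.0174, -0.7104]  P^+=[0.1275 0.0006; 0.0006 0.2226]
step 3: x^-=[1.0894, -0.6829]  P^-=[0.5061 -0.0246; -0.0246 0.3183]  S=[0.6831 -0.0296; -0.0296 0.8276]  K=[0.7461 0.0459; -0.0615 0.3800]  nu=[-2.8909, -1.6242]  x^+=[-1.1419, -1.1224]  P^+=[0.1261 0.0006; 0.0006 0.1948]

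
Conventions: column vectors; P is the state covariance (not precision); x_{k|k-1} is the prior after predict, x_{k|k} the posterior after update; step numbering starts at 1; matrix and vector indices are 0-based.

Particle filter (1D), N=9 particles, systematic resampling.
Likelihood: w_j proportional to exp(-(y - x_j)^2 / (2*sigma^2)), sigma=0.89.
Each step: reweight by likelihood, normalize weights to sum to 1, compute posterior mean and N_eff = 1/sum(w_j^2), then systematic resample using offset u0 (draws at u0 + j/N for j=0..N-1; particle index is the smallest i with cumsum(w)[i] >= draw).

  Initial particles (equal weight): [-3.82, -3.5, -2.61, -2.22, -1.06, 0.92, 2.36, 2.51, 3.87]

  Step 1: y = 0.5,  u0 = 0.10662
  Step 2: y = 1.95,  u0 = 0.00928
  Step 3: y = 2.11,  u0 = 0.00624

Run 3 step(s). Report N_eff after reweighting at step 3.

N_eff = 7.6003

step 1: w=[0.0000, 0.0000, 0.0017, 0.0071, 0.1639, 0.6814, 0.0858, 0.0595, 0.0006]  mean=0.7867  Neff=1.9916  idx=[4, 5, 5, 5, 5, 5, 5, 6, 7]
step 2: w=[0.0007, 0.1068, 0.1068, 0.1068, 0.1068, 0.1068, 0.1068, 0.1876, 0.1711]  mean=1.4608  Neff=7.5263  idx=[1, 2, 3, 4, 5, 6, 7, 7, 8]
step 3: w=[0.0775, 0.0775, 0.0775, 0.0775, 0.0775, 0.0775, 0.1820, 0.1820, 0.1712]  mean=1.7164  Neff=7.6003  idx=[0, 1, 2, 4, 5, 6, 7, 7, 8]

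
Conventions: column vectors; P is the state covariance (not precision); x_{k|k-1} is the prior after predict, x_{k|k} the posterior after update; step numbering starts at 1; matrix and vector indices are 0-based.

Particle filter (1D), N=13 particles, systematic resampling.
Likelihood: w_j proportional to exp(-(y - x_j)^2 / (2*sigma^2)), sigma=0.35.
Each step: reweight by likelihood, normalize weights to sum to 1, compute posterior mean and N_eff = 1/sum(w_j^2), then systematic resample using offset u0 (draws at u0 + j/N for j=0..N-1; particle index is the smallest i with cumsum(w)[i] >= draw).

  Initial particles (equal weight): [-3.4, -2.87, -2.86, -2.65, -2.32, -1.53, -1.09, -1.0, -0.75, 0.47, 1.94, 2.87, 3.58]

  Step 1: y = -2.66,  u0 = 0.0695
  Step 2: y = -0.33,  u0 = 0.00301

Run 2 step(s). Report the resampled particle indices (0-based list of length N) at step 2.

resampled_idx = [8, 10, 10, 10, 10, 11, 11, 11, 11, 12, 12, 12, 12]

step 1: w=[0.0313, 0.2442, 0.2483, 0.2922, 0.1824, 0.0016, 0.0000, 0.0000, 0.0000, 0.0000, 0.0000, 0.0000, 0.0000]  mean=-2.7173  Neff=4.1506  idx=[1, 1, 1, 2, 2, 2, 3, 3, 3, 3, 4, 4, 4]
step 2: w=[0.0000, 0.0000, 0.0000, 0.0000, 0.0000, 0.0000, 0.0010, 0.0010, 0.0010, 0.0010, 0.3320, 0.3320, 0.3320]  mean=-2.3214  Neff=3.0246  idx=[8, 10, 10, 10, 10, 11, 11, 11, 11, 12, 12, 12, 12]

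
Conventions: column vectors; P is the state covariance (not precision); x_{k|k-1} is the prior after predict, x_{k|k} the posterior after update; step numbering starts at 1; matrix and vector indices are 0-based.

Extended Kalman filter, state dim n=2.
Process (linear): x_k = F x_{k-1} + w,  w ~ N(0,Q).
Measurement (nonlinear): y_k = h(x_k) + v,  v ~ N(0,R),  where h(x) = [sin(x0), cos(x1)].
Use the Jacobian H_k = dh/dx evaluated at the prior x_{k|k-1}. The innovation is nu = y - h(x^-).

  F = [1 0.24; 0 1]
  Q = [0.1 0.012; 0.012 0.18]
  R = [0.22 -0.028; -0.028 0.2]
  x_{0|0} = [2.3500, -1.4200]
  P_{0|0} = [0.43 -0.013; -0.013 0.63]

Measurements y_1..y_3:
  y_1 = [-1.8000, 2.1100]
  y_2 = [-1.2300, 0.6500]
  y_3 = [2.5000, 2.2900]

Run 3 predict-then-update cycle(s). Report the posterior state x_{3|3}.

step 1: x^-=[2.0092, -1.4200]  P^-=[0.5600 0.1502; 0.1502 0.8100]  H_jac=[-0.4245 0.0000; 0.0000 0.9887]  S=[0.3209 -0.0910; -0.0910 0.9917]  K=[-0.7170 0.0839; 0.0312 0.8104]  nu=[-2.7054, 1.9598]  x^+=[4.1134, 0.0837]  P^+=[0.3771 0.0373; 0.0373 0.1630]
step 2: x^-=[4.1335, 0.0837]  P^-=[0.5044 0.0884; 0.0884 0.3430]  H_jac=[-0.5471 0.0000; 0.0000 -0.0836]  S=[0.3710 -0.0240; -0.0240 0.2024]  K=[-0.7520 -0.1255; -0.1406 -0.1584]  nu=[-0.3929, -0.3465]  x^+=[4.4725, 0.1938]  P^+=[0.2960 0.0484; 0.0484 0.3317]
step 3: x^-=[4.5190, 0.1938]  P^-=[0.4383 0.1401; 0.1401 0.5117]  H_jac=[-0.1922 0.0000; 0.0000 -0.1926]  S=[0.2362 -0.0228; -0.0228 0.2190]  K=[-0.3723 -0.1620; -0.1590 -0.4667]  nu=[3.4814, 1.3087]  x^+=[3.0109, -0.9706]  P^+=[0.4026 0.1141; 0.1141 0.4614]

x_post = [3.0109, -0.9706]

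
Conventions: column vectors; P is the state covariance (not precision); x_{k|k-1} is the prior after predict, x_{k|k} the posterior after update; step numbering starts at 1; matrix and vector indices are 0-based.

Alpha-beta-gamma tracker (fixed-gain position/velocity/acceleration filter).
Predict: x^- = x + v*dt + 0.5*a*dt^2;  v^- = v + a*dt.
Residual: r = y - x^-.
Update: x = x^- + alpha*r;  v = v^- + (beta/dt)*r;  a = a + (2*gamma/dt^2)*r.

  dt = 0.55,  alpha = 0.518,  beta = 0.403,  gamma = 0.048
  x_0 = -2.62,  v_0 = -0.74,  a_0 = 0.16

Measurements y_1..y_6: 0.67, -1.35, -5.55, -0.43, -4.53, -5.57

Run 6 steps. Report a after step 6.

step 1: x_pred=-3.0028  r=3.6728  x^+=-1.1003  v^+=2.0392  a^+=1.3256
step 2: x_pred=0.2217  r=-1.5717  x^+=-0.5924  v^+=1.6166  a^+=0.8268
step 3: x_pred=0.4217  r=-5.9717  x^+=-2.6716  v^+=-2.3044  a^+=-1.0684
step 4: x_pred=-4.1006  r=3.6706  x^+=-2.1992  v^+=-0.2024  a^+=0.0965
step 5: x_pred=-2.2960  r=-2.2340  x^+=-3.4532  v^+=-1.7863  a^+=-0.6125
step 6: x_pred=-4.5283  r=-1.0417  x^+=-5.0679  v^+=-2.8864  a^+=-0.9431

a_post = -0.9431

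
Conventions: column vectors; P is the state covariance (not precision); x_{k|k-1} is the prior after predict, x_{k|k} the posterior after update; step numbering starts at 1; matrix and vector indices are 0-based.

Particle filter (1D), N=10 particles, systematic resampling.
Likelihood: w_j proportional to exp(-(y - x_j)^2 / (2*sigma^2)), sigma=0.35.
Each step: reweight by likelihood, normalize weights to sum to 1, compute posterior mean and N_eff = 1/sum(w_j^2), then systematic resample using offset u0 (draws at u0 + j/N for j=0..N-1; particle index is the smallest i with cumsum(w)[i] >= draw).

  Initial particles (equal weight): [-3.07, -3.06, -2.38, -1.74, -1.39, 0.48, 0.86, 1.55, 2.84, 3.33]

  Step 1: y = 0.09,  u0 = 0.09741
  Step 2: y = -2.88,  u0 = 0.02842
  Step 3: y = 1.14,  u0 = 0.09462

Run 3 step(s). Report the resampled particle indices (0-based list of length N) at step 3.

resampled_idx = [0, 1, 2, 3, 4, 5, 6, 7, 8, 9]

step 1: w=[0.0000, 0.0000, 0.0000, 0.0000, 0.0002, 0.8576, 0.1419, 0.0003, 0.0000, 0.0000]  mean=0.5338  Neff=1.3233  idx=[5, 5, 5, 5, 5, 5, 5, 5, 6, 6]
step 2: w=[0.1250, 0.1250, 0.1250, 0.1250, 0.1250, 0.1250, 0.1250, 0.1250, 0.0000, 0.0000]  mean=0.4800  Neff=8.0001  idx=[0, 1, 1, 2, 3, 4, 5, 5, 6, 7]
step 3: w=[0.1000, 0.1000, 0.1000, 0.1000, 0.1000, 0.1000, 0.1000, 0.1000, 0.1000, 0.1000]  mean=0.4800  Neff=10.0000  idx=[0, 1, 2, 3, 4, 5, 6, 7, 8, 9]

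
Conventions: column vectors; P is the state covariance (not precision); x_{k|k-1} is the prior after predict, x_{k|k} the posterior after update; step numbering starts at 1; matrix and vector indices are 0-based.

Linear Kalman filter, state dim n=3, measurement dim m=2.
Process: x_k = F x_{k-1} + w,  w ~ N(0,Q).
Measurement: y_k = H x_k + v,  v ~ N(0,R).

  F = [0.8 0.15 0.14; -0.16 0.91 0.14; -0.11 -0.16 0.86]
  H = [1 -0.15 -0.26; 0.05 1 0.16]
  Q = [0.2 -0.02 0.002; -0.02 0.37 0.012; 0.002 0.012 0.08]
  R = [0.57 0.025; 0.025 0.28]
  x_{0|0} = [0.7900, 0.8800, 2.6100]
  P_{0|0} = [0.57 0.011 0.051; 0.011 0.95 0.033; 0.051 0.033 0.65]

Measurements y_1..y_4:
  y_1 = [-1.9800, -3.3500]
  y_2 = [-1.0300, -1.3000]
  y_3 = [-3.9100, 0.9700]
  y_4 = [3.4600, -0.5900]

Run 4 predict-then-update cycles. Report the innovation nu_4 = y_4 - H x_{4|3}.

step 1: x^-=[1.1294, 1.0398, 2.0169]  P^-=[0.6144 0.0667 0.0435; 0.0667 1.1869 -0.0216; 0.0435 -0.0216 0.5736]  S=[1.2055 -0.0675; -0.0675 1.4836]  K=[0.4971 0.0930; -0.0431 0.7980; -0.0824 0.0450]  nu=[-2.4290, -4.7690]  x^+=[-0.5215, -2.6612, 2.0022]  P^+=[0.3098 0.0089 0.0877; 0.0089 0.2353 -0.0837; 0.0877 -0.0837 0.5619]
step 2: x^-=[-0.5360, -2.0580, 2.2051]  P^-=[0.4329 -0.0148 0.0855; -0.0148 0.5559 -0.0269; 0.0855 -0.0269 0.5121]  S=[1.0079 -0.0525; -0.0525 0.8414]  K=[0.4122 0.0501; -0.0565 0.6512; -0.0397 0.0680]  nu=[-0.2293, 0.4319]  x^+=[-0.6089, -1.7637, 2.2436]  P^+=[0.2616 -0.0048 0.1005; -0.0048 0.1920 -0.0680; 0.1005 -0.0680 0.5064]
step 3: x^-=[-0.4376, -1.1934, 2.2786]  P^-=[0.4002 -0.0218 0.0964; -0.0218 0.5252 -0.0171; 0.0964 -0.0171 0.4621]  S=[0.9684 -0.0556; -0.0556 0.8119]  K=[0.3933 0.0437; -0.0627 0.6379; -0.0176 0.0747]  nu=[-3.0590, 1.8207]  x^+=[-1.5611, 0.1596, 2.4685]  P^+=[0.2508 -0.0068 0.1020; -0.0068 0.1866 -0.0578; 0.1020 -0.0578 0.4571]
step 4: x^-=[-0.8793, 0.7406, 2.2691]  P^-=[0.3925 -0.0219 0.0939; -0.0219 0.5226 -0.0147; 0.0939 -0.0147 0.4223]  S=[0.9593 -0.0551; -0.0551 0.8090]  K=[0.3895 0.0423; -0.0640 0.6374; -0.0102 0.0704]  nu=[5.0404, -1.6497]  x^+=[1.0140, -0.6332, 2.1017]  P^+=[0.2473 -0.0063 0.0968; -0.0063 0.1855 -0.0523; 0.0968 -0.0523 0.4181]

innov = [5.0404, -1.6497]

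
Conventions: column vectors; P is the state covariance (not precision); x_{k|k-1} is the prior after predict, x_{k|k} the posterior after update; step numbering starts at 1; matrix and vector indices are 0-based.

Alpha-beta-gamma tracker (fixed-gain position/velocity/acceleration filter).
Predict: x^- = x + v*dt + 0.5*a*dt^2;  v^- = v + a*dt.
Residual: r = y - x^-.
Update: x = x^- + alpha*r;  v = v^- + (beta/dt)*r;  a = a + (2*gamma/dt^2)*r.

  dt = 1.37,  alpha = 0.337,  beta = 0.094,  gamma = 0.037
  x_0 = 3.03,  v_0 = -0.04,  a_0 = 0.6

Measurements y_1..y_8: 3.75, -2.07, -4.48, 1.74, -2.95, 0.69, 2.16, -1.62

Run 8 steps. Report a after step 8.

a_post = -0.3534

step 1: x_pred=3.5383  r=0.2117  x^+=3.6096  v^+=0.7965  a^+=0.6083
step 2: x_pred=5.2718  r=-7.3418  x^+=2.7976  v^+=1.1262  a^+=0.3189
step 3: x_pred=4.6398  r=-9.1198  x^+=1.5664  v^+=0.9374  a^+=-0.0407
step 4: x_pred=2.8124  r=-1.0724  x^+=2.4510  v^+=0.8080  a^+=-0.0830
step 5: x_pred=3.4802  r=-6.4302  x^+=1.3132  v^+=0.2532  a^+=-0.3365
step 6: x_pred=1.3443  r=-0.6543  x^+=1.1238  v^+=-0.2527  a^+=-0.3623
step 7: x_pred=0.4377  r=1.7223  x^+=1.0181  v^+=-0.6308  a^+=-0.2944
step 8: x_pred=-0.1224  r=-1.4976  x^+=-0.6271  v^+=-1.1369  a^+=-0.3534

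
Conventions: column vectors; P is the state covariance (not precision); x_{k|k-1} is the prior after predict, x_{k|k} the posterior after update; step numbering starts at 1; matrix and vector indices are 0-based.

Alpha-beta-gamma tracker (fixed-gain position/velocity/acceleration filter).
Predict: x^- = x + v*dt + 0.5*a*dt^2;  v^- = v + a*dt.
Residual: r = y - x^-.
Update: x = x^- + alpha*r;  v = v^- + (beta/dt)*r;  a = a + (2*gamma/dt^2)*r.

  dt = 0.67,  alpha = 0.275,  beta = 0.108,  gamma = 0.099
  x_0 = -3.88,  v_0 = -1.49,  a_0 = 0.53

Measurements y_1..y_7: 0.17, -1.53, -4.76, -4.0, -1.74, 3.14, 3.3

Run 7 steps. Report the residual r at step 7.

resid = 0.2578

step 1: x_pred=-4.7593  r=4.9293  x^+=-3.4038  v^+=-0.3403  a^+=2.7042
step 2: x_pred=-3.0248  r=1.4948  x^+=-2.6137  v^+=1.7125  a^+=3.3636
step 3: x_pred=-0.7114  r=-4.0486  x^+=-1.8248  v^+=3.3134  a^+=1.5778
step 4: x_pred=0.7494  r=-4.7494  x^+=-0.5567  v^+=3.6050  a^+=-0.5170
step 5: x_pred=1.7426  r=-3.4826  x^+=0.7849  v^+=2.6973  a^+=-2.0531
step 6: x_pred=2.1312  r=1.0088  x^+=2.4086  v^+=1.4843  a^+=-1.6082
step 7: x_pred=3.0422  r=0.2578  x^+=3.1131  v^+=0.4484  a^+=-1.4944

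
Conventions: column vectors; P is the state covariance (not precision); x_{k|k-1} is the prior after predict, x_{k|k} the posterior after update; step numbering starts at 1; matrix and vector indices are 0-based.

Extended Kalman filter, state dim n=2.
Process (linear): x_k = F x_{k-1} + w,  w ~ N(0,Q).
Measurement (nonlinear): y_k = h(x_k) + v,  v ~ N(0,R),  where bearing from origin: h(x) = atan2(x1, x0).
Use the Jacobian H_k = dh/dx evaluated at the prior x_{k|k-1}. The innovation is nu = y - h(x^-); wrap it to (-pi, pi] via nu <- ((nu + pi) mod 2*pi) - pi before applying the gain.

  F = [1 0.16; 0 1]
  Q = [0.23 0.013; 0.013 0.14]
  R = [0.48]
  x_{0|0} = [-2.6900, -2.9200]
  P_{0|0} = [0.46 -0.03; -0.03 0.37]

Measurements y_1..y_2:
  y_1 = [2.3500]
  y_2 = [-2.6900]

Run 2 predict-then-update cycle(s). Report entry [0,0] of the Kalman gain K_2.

step 1: x^-=[-3.1572, -2.9200]  P^-=[0.6899 0.0422; 0.0422 0.5100]  H_jac=[0.1579 -0.1707]  S=[0.5098]  K=[0.1995; -0.1577]  nu=[-1.5380]  x^+=[-3.4641, -2.6774]  P^+=[0.6696 0.0582; 0.0582 0.4973]
step 2: x^-=[-3.8925, -2.6774]  P^-=[0.9309 0.1508; 0.1508 0.6373]  H_jac=[0.1200 -0.1744]  S=[0.5065]  K=[0.1686; -0.1837]  nu=[-0.1509]  x^+=[-3.9179, -2.6497]  P^+=[0.9166 0.1665; 0.1665 0.6202]

K[0,0] = 0.1686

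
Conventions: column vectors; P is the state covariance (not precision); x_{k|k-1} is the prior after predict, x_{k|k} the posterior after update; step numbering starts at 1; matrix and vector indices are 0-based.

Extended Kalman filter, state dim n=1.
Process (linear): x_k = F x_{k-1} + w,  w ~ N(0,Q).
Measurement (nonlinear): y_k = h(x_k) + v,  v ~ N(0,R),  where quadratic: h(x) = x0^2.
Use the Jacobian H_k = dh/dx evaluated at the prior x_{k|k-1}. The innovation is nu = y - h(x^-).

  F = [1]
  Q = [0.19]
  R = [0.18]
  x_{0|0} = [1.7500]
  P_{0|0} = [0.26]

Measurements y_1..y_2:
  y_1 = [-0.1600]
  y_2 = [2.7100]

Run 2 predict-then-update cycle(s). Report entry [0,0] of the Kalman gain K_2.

step 1: x^-=[1.7500]  P^-=[0.4500]  H_jac=[3.5000]  S=[5.6925]  K=[0.2767]  nu=[-3.2225]  x^+=[0.8584]  P^+=[0.0142]
step 2: x^-=[0.8584]  P^-=[0.2042]  H_jac=[1.7168]  S=[0.7819]  K=[0.4484]  nu=[1.9732]  x^+=[1.7432]  P^+=[0.0470]

K[0,0] = 0.4484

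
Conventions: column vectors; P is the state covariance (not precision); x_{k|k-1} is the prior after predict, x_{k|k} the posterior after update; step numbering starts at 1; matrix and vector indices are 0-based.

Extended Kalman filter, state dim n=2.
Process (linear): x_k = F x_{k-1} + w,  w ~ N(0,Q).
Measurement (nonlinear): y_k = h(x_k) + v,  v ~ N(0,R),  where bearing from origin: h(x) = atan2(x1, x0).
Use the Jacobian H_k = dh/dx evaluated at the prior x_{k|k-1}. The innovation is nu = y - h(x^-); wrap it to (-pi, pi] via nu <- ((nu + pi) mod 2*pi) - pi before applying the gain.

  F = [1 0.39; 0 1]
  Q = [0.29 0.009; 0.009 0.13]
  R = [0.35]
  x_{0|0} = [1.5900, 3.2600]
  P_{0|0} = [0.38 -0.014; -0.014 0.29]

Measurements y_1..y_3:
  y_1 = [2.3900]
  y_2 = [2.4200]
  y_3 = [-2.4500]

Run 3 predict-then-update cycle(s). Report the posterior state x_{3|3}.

step 1: x^-=[2.8614, 3.2600]  P^-=[0.7032 0.1081; 0.1081 0.4200]  H_jac=[-0.1733 0.1521]  S=[0.3751]  K=[-0.2810; 0.1203]  nu=[1.5396]  x^+=[2.4288, 3.4453]  P^+=[0.6736 0.1208; 0.1208 0.4146]
step 2: x^-=[3.7725, 3.4453]  P^-=[1.1208 0.2915; 0.2915 0.5446]  H_jac=[-0.1320 0.1445]  S=[0.3698]  K=[-0.2862; 0.1088]  nu=[1.6799]  x^+=[3.2918, 3.6281]  P^+=[1.0906 0.3030; 0.3030 0.5402]
step 3: x^-=[4.7067, 3.6281]  P^-=[1.6990 0.5227; 0.5227 0.6702]  H_jac=[-0.1027 0.1333]  S=[0.3655]  K=[-0.2870; 0.0975]  nu=[-3.1067]  x^+=[5.5982, 3.3253]  P^+=[1.6689 0.5329; 0.5329 0.6667]

x_post = [5.5982, 3.3253]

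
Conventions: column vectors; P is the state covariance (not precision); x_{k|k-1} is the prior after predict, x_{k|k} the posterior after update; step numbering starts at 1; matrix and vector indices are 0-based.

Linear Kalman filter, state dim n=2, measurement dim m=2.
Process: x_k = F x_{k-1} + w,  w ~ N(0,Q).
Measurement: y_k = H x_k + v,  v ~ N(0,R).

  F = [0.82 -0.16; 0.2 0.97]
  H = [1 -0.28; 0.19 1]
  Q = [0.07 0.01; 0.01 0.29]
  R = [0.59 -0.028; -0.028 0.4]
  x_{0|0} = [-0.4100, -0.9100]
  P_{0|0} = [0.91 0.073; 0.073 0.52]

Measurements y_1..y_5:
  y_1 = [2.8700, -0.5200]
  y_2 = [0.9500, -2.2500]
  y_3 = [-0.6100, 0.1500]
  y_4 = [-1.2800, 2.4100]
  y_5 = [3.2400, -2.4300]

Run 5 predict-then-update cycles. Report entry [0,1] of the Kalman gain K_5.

step 1: x^-=[-0.1906, -0.9647]  P^-=[0.6760 0.1343; 0.1343 0.8440]  S=[1.2570 -0.0087; -0.0087 1.3194]  K=[0.5093 0.2025; -0.0766 0.6585]  nu=[2.7905, 0.4809]  x^+=[1.3280, -0.8618]  P^+=[0.2977 0.0102; 0.0102 0.2636]
step 2: x^-=[1.2269, -0.5703]  P^-=[0.2742 0.0257; 0.0257 0.5539]  S=[0.8933 -0.1067; -0.1067 0.9735]  K=[0.3126 0.1141; -0.0773 0.5655]  nu=[-0.4365, -1.9128]  x^+=[0.8721, -1.6182]  P^+=[0.1819 0.0023; 0.0023 0.2279]
step 3: x^-=[0.9740, -1.3952]  P^-=[0.1975 0.0062; 0.0062 0.5126]  S=[0.8242 -0.1281; -0.1281 0.9221]  K=[0.2503 0.0822; -0.0817 0.5458]  nu=[-1.9747, 1.3602]  x^+=[0.5916, -0.4914]  P^+=[0.1449 -0.0016; -0.0016 0.2209]
step 4: x^-=[0.5637, -0.3583]  P^-=[0.1735 -0.0018; -0.0018 0.5030]  S=[0.8040 -0.1376; -0.1376 0.9086]  K=[0.2282 0.0689; -0.0849 0.5404]  nu=[-1.9441, 2.6612]  x^+=[0.3033, 1.2449]  P^+=[0.1317 -0.0039; -0.0039 0.2193]
step 5: x^-=[0.0495, 1.2682]  P^-=[0.1652 -0.0054; -0.0054 0.5001]  S=[0.7974 -0.1417; -0.1417 0.9040]  K=[0.2203 0.0633; -0.0866 0.5385]  nu=[3.5456, -3.7076]  x^+=[0.5958, -1.0354]  P^+=[0.1268 -0.0049; -0.0049 0.2188]

K[0,1] = 0.0633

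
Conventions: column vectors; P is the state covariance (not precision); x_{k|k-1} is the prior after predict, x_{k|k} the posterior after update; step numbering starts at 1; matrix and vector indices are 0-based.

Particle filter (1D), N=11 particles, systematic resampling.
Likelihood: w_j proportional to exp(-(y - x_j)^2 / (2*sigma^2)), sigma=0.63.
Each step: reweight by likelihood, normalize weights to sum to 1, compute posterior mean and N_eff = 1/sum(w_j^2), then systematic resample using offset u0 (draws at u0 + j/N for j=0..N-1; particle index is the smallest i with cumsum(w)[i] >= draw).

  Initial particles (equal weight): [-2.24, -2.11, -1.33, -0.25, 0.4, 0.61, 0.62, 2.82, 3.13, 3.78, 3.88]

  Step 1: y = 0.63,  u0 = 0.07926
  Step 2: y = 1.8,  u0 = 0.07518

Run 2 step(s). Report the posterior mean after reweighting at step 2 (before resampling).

step 1: w=[0.0000, 0.0000, 0.0024, 0.1135, 0.2816, 0.3008, 0.3009, 0.0007, 0.0001, 0.0000, 0.0000]  mean=0.4535  Neff=3.6603  idx=[3, 4, 4, 4, 5, 5, 5, 6, 6, 6, 6]
step 2: w=[0.0035, 0.0582, 0.0582, 0.0582, 0.1154, 0.1154, 0.1154, 0.1189, 0.1189, 0.1189, 0.1189]  mean=0.5751  Neff=9.3706  idx=[2, 3, 4, 5, 6, 7, 7, 8, 9, 10, 10]

post_mean = 0.5751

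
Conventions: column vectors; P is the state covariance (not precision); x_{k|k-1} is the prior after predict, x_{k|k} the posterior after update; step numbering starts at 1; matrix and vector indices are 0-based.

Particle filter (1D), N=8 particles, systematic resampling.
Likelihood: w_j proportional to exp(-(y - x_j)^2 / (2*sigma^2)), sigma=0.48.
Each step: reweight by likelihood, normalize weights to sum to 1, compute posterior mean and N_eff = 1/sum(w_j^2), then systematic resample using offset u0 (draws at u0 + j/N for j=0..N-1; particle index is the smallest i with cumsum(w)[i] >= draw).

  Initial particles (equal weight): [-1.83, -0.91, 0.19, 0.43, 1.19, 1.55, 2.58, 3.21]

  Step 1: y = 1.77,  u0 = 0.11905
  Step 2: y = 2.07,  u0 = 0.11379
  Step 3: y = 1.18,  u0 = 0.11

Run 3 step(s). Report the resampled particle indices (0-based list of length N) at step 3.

step 1: w=[0.0000, 0.0000, 0.0027, 0.0122, 0.2905, 0.5427, 0.1452, 0.0067]  mean=1.5887  Neff=2.4987  idx=[4, 4, 5, 5, 5, 5, 6, 7]
step 2: w=[0.0578, 0.0578, 0.1724, 0.1724, 0.1724, 0.1724, 0.1763, 0.0185]  mean=1.7207  Neff=6.3686  idx=[1, 2, 3, 4, 4, 5, 6, 7]
step 3: w=[0.2114, 0.1571, 0.1571, 0.1571, 0.1571, 0.1571, 0.0030, 0.0000]  mean=1.4770  Neff=5.9480  idx=[0, 1, 1, 2, 3, 4, 5, 5]

resampled_idx = [0, 1, 1, 2, 3, 4, 5, 5]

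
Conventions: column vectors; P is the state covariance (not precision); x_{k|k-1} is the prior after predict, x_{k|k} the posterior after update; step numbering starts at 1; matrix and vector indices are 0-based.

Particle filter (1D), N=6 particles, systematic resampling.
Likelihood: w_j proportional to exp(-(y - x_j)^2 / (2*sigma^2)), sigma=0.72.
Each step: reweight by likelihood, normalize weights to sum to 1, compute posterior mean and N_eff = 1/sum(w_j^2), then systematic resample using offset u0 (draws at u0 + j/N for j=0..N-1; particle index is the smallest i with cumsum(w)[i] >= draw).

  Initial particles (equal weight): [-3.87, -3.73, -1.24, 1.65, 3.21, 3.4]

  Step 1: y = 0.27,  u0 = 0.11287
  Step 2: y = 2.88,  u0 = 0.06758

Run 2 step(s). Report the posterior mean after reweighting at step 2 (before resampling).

post_mean = 1.6500

step 1: w=[0.0000, 0.0000, 0.4099, 0.5889, 0.0009, 0.0003]  mean=0.4673  Neff=1.9423  idx=[2, 2, 3, 3, 3, 3]
step 2: w=[0.0000, 0.0000, 0.2500, 0.2500, 0.2500, 0.2500]  mean=1.6500  Neff=4.0000  idx=[2, 2, 3, 4, 4, 5]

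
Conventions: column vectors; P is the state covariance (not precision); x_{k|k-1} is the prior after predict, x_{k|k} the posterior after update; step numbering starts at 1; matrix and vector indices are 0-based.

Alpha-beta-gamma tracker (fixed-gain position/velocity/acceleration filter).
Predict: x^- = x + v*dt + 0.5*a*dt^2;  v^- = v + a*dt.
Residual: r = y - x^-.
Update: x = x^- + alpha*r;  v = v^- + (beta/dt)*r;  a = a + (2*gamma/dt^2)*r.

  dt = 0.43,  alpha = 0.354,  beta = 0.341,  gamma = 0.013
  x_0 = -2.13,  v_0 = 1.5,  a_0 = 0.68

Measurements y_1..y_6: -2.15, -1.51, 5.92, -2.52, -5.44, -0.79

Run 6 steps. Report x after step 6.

step 1: x_pred=-1.4221  r=-0.7279  x^+=-1.6798  v^+=1.2152  a^+=0.5776
step 2: x_pred=-1.1039  r=-0.4061  x^+=-1.2476  v^+=1.1415  a^+=0.5205
step 3: x_pred=-0.7087  r=6.6287  x^+=1.6379  v^+=6.6220  a^+=1.4526
step 4: x_pred=4.6196  r=-7.1396  x^+=2.0922  v^+=1.5848  a^+=0.4487
step 5: x_pred=2.8151  r=-8.2551  x^+=-0.1072  v^+=-4.7688  a^+=-0.7121
step 6: x_pred=-2.2236  r=1.4336  x^+=-1.7161  v^+=-3.9382  a^+=-0.5105

x_post = -1.7161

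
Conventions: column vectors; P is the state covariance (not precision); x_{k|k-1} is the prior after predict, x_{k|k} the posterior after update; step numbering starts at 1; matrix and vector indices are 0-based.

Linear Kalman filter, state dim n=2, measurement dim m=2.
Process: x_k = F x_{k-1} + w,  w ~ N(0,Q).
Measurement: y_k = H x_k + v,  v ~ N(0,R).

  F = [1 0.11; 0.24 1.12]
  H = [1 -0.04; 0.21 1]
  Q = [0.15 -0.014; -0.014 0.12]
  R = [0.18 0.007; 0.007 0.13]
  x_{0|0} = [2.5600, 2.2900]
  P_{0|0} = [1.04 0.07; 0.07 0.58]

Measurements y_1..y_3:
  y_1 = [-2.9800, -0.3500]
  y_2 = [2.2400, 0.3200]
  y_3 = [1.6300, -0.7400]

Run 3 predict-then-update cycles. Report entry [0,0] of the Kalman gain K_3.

K[0,0] = 0.5779

step 1: x^-=[2.8119, 3.1792]  P^-=[1.2124 0.3873; 0.3873 0.9451]  S=[1.3629 0.6079; 0.6079 1.2912]  K=[0.8309 0.1060; -0.1242 0.8534]  nu=[-5.6647, -4.1197]  x^+=[-2.3317, 0.3669]  P^+=[0.1498 -0.0119; -0.0119 0.1126]
step 2: x^-=[-2.2913, -0.1487]  P^-=[0.2986 0.0222; 0.0222 0.2634]  S=[0.4772 0.0812; 0.0812 0.4159]  K=[0.6093 0.0852; -0.0881 0.6618]  nu=[4.5253, 0.9498]  x^+=[0.5470, 0.0811]  P^+=[0.1100 -0.0077; -0.0077 0.0870]
step 3: x^-=[0.5559, 0.2221]  P^-=[0.2593 0.0142; 0.0142 0.2314]  S=[0.4385 0.0663; 0.0663 0.3788]  K=[0.5779 0.0802; -0.0844 0.6335]  nu=[1.0830, -1.0789]  x^+=[1.0952, -0.5528]  P^+=[0.1043 -0.0074; -0.0074 0.0833]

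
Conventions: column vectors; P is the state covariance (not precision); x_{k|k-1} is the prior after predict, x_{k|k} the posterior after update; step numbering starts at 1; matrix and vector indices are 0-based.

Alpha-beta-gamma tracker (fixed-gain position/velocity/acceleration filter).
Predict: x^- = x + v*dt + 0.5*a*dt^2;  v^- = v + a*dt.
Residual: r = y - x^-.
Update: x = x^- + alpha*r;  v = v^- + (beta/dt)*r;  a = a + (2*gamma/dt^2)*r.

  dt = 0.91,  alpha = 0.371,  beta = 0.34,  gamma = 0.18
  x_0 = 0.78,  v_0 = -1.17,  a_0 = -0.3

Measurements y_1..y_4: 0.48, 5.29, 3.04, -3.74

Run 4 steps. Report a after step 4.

a_post = -2.4842

step 1: x_pred=-0.4089  r=0.8889  x^+=-0.0791  v^+=-1.1109  a^+=0.0864
step 2: x_pred=-1.0542  r=6.3442  x^+=1.2995  v^+=1.3382  a^+=2.8445
step 3: x_pred=3.6949  r=-0.6549  x^+=3.4520  v^+=3.6819  a^+=2.5597
step 4: x_pred=7.8624  r=-11.6024  x^+=3.5579  v^+=1.6763  a^+=-2.4842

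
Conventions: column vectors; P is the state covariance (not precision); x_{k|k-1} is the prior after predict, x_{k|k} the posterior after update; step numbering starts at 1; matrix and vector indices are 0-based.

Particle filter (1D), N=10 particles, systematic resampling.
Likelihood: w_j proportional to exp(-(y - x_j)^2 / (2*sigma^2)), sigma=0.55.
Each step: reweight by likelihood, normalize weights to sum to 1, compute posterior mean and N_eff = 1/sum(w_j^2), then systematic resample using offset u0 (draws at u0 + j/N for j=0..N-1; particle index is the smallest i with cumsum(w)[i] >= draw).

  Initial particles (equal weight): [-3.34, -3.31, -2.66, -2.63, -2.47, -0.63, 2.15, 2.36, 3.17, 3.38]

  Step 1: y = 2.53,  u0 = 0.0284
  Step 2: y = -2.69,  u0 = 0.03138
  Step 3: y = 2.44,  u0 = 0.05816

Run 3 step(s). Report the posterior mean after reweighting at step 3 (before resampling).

post_mean = 2.1500

step 1: w=[0.0000, 0.0000, 0.0000, 0.0000, 0.0000, 0.0000, 0.3086, 0.3736, 0.1991, 0.1187]  mean=2.5775  Neff=3.4658  idx=[6, 6, 6, 7, 7, 7, 7, 8, 8, 9]
step 2: w=[0.3196, 0.3196, 0.3196, 0.0103, 0.0103, 0.0103, 0.0103, 0.0000, 0.0000, 0.0000]  mean=2.1587  Neff=3.2594  idx=[0, 0, 0, 1, 1, 1, 1, 2, 2, 2]
step 3: w=[0.1000, 0.1000, 0.1000, 0.1000, 0.1000, 0.1000, 0.1000, 0.1000, 0.1000, 0.1000]  mean=2.1500  Neff=10.0000  idx=[0, 1, 2, 3, 4, 5, 6, 7, 8, 9]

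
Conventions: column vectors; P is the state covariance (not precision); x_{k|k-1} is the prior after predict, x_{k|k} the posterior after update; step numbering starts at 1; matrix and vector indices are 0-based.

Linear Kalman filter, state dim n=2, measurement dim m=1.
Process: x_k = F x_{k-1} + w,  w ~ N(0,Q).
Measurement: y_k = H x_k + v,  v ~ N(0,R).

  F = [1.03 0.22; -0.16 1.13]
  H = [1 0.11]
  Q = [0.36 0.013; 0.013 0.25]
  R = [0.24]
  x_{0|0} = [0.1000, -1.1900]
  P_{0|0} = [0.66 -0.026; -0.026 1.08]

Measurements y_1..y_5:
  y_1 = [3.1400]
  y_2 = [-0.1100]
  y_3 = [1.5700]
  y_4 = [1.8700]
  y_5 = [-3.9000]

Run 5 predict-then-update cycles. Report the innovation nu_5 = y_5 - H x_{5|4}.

step 1: x^-=[-0.1588, -1.3607]  P^-=[1.1007 0.1434; 0.1434 1.6553]  S=[1.3923]  K=[0.8019; 0.2338]  nu=[3.4485]  x^+=[2.6065, -0.5546]  P^+=[0.2054 -0.1176; -0.1176 1.5793]
step 2: x^-=[2.5627, -1.0437]  P^-=[0.6010 0.2390; 0.2390 2.3144]  S=[0.9216]  K=[0.6807; 0.5356]  nu=[-2.5579]  x^+=[0.8216, -2.4136]  P^+=[0.1740 -0.0970; -0.0970 2.0500]
step 3: x^-=[0.3153, -2.8589]  P^-=[0.5999 0.3845; 0.3845 2.9072]  S=[0.9597]  K=[0.6692; 0.7339]  nu=[1.5692]  x^+=[1.3654, -1.7072]  P^+=[0.1702 -0.0868; -0.0868 2.3903]
step 4: x^-=[1.0307, -2.1476]  P^-=[0.6169 0.4812; 0.4812 3.3379]  S=[1.0031]  K=[0.6677; 0.8457]  nu=[1.0755]  x^+=[1.7489, -1.2380]  P^+=[0.1696 -0.0853; -0.0853 2.6204]
step 5: x^-=[1.5290, -1.6788]  P^-=[0.6281 0.5402; 0.5402 3.6312]  S=[1.0309]  K=[0.6669; 0.9115]  nu=[-5.2443]  x^+=[-1.9687, -6.4588]  P^+=[0.1696 -0.0865; -0.0865 2.7747]

innov = [-5.2443]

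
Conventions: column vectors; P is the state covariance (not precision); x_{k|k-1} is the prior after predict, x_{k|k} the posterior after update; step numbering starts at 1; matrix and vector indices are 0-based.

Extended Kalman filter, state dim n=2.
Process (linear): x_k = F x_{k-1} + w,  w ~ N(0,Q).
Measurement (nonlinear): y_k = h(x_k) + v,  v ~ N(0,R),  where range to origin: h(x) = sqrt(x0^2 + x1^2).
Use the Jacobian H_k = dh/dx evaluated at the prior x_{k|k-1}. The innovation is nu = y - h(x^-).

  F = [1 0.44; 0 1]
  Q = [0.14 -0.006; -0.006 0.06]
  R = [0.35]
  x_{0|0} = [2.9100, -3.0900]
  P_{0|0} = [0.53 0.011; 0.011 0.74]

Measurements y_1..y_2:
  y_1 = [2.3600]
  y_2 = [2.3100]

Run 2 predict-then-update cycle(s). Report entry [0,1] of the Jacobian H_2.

step 1: x^-=[1.5504, -3.0900]  P^-=[0.8229 0.3306; 0.3306 0.8000]  H_jac=[0.4485 -0.8938]  S=[0.8896]  K=[0.0827; -0.6371]  nu=[-1.0971]  x^+=[1.4597, -2.3910]  P^+=[0.8169 0.3775; 0.3775 0.4389]
step 2: x^-=[0.4076, -2.3910]  P^-=[1.3740 0.5646; 0.5646 0.4989]  H_jac=[0.1681 -0.9858]  S=[0.6865]  K=[-0.4743; -0.5781]  nu=[-0.1155]  x^+=[0.4624, -2.3242]  P^+=[1.2196 0.3763; 0.3763 0.2694]

H_jac[0,1] = -0.9858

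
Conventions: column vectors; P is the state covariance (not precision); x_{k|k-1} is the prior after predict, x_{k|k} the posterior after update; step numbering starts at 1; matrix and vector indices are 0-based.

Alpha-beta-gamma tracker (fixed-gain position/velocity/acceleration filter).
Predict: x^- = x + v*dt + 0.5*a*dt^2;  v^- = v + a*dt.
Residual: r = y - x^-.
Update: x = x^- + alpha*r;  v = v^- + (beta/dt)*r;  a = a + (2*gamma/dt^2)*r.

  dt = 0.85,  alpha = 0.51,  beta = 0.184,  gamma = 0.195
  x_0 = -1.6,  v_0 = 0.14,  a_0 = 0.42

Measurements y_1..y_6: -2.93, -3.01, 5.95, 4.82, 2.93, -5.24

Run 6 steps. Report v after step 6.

v_post = 4.0783

step 1: x_pred=-1.3293  r=-1.6007  x^+=-2.1456  v^+=0.1505  a^+=-0.4441
step 2: x_pred=-2.1781  r=-0.8319  x^+=-2.6024  v^+=-0.4070  a^+=-0.8931
step 3: x_pred=-3.2710  r=9.2210  x^+=1.4317  v^+=0.8299  a^+=4.0843
step 4: x_pred=3.6126  r=1.2074  x^+=4.2284  v^+=4.5630  a^+=4.7361
step 5: x_pred=9.8178  r=-6.8878  x^+=6.3050  v^+=7.0976  a^+=1.0181
step 6: x_pred=12.7058  r=-17.9458  x^+=3.5534  v^+=4.0783  a^+=-8.6689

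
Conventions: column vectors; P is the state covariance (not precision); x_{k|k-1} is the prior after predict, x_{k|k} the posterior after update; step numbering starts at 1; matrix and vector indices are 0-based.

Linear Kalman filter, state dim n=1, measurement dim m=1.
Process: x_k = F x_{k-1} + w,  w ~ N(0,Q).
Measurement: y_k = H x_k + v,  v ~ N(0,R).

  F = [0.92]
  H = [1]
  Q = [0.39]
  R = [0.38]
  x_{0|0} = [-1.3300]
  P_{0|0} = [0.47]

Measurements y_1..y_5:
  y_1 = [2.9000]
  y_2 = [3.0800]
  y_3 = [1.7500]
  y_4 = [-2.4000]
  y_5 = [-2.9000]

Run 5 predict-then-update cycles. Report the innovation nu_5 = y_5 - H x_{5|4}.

innov = [-2.2097]

step 1: x^-=[-1.2236]  P^-=[0.7878]  S=[1.1678]  K=[0.6746]  nu=[4.1236]  x^+=[1.5582]  P^+=[0.2563]
step 2: x^-=[1.4335]  P^-=[0.6070]  S=[0.9870]  K=[0.6150]  nu=[1.6465]  x^+=[2.4461]  P^+=[0.2337]
step 3: x^-=[2.2504]  P^-=[0.5878]  S=[0.9678]  K=[0.6074]  nu=[-0.5004]  x^+=[1.9465]  P^+=[0.2308]
step 4: x^-=[1.7908]  P^-=[0.5853]  S=[0.9653]  K=[0.6064]  nu=[-4.1908]  x^+=[-0.7503]  P^+=[0.2304]
step 5: x^-=[-0.6903]  P^-=[0.5850]  S=[0.9650]  K=[0.6062]  nu=[-2.2097]  x^+=[-2.0299]  P^+=[0.2304]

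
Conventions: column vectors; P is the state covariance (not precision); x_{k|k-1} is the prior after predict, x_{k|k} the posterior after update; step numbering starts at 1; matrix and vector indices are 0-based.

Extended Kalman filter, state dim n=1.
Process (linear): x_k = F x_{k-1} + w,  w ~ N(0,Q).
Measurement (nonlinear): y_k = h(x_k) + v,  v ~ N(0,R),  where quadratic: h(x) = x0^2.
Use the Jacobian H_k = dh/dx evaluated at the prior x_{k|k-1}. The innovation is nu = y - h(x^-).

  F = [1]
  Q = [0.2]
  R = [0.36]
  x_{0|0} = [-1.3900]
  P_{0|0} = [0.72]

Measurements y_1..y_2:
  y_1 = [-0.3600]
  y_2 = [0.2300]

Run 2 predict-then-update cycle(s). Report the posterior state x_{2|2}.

step 1: x^-=[-1.3900]  P^-=[0.9200]  H_jac=[-2.7800]  S=[7.4701]  K=[-0.3424]  nu=[-2.2921]  x^+=[-0.6052]  P^+=[0.0443]
step 2: x^-=[-0.6052]  P^-=[0.2443]  H_jac=[-1.2105]  S=[0.7180]  K=[-0.4119]  nu=[-0.1363]  x^+=[-0.5491]  P^+=[0.1225]

x_post = [-0.5491]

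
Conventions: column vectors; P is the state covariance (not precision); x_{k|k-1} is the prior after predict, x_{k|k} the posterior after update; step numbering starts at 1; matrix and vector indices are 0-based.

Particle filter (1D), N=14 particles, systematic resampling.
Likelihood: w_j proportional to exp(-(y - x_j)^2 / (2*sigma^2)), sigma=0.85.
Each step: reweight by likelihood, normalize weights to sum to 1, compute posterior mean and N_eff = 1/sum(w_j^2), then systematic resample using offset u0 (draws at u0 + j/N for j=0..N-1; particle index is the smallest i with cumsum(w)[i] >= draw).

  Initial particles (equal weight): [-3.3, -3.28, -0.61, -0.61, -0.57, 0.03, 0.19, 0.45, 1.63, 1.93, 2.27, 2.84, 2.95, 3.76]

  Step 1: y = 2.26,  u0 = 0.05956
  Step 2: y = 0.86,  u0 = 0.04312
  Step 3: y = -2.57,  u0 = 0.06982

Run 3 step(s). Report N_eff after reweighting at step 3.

step 1: w=[0.0000, 0.0000, 0.0007, 0.0007, 0.0009, 0.0069, 0.0112, 0.0225, 0.1649, 0.2013, 0.2170, 0.1720, 0.1561, 0.0457]  mean=2.2820  Neff=5.8296  idx=[8, 8, 8, 9, 9, 10, 10, 10, 11, 11, 11, 12, 12, 13]
step 2: w=[0.1678, 0.1678, 0.1678, 0.1145, 0.1145, 0.0639, 0.0639, 0.0639, 0.0168, 0.0168, 0.0168, 0.0123, 0.0123, 0.0008]  mean=1.9164  Neff=8.0554  idx=[0, 0, 1, 1, 1, 2, 2, 3, 3, 4, 5, 6, 7, 10]
step 3: w=[0.1325, 0.1325, 0.1325, 0.1325, 0.1325, 0.1325, 0.1325, 0.0218, 0.0218, 0.0218, 0.0024, 0.0024, 0.0024, 0.0000]  mean=1.6543  Neff=8.0444  idx=[0, 1, 1, 2, 2, 3, 3, 4, 4, 5, 5, 6, 6, 12]

N_eff = 8.0444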